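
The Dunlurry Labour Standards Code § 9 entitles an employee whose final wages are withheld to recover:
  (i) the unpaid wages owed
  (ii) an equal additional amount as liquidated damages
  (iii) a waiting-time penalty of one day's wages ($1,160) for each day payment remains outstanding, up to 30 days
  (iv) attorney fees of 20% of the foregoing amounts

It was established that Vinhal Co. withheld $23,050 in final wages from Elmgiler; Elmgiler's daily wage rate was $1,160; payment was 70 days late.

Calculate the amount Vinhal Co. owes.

Liquidated damages (equal amount): $23,050
Penalty days: min(70, 30) = 30
Waiting-time penalty: 30 × $1,160 = $34,800
Subtotal: $23,050 + $23,050 + $34,800 = $80,900
Attorney fees: 20% of $80,900 = $16,180
Total award: $80,900 + $16,180 = $97,080

$97,080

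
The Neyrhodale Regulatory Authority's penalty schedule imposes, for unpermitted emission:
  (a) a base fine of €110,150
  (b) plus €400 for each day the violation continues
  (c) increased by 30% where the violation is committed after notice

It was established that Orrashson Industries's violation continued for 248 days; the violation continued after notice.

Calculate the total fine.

€272,155

Per-day component: 248 × €400 = €99,200
Base plus per-day: €110,150 + €99,200 = €209,350
Enhancement: 30% of €209,350 = €62,805
Enhanced fine: €209,350 + €62,805 = €272,155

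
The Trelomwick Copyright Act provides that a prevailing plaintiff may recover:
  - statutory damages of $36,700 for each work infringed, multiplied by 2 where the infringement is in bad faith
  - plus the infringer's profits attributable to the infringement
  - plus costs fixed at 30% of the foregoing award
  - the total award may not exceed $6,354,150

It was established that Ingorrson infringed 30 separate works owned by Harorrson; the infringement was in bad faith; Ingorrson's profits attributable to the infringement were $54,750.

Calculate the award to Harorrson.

Statutory damages: 30 × $36,700 = $1,101,000
Doubled: 2 × $1,101,000 = $2,202,000
Combined award: $2,202,000 + $54,750 = $2,256,750
Costs: 30% of $2,256,750 = $677,025
Award plus costs: $2,256,750 + $677,025 = $2,933,775
Cap at $6,354,150: $2,933,775 is within the cap, no reduction.

$2,933,775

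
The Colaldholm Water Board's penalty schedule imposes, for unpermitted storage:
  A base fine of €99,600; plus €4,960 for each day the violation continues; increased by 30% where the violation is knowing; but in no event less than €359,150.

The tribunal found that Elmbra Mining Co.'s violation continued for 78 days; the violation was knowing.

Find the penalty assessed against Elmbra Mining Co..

Per-day component: 78 × €4,960 = €386,880
Base plus per-day: €99,600 + €386,880 = €486,480
Enhancement: 30% of €486,480 = €145,944
Enhanced fine: €486,480 + €145,944 = €632,424
Minimum €359,150: €632,424 meets the minimum, no increase.

€632,424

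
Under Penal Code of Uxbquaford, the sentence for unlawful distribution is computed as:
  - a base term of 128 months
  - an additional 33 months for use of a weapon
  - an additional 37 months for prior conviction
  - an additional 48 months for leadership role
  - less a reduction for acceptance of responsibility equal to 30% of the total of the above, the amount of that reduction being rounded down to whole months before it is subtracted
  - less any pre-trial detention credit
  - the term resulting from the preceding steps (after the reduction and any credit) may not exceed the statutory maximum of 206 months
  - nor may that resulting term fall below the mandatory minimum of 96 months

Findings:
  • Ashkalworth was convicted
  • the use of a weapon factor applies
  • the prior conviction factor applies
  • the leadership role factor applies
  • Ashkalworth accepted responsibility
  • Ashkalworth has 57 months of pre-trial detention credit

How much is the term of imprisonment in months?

Use of a weapon enhancement: +33 months
Prior conviction enhancement: +37 months
Leadership role enhancement: +48 months
Adjusted term: 128 months + 33 months + 37 months + 48 months = 246 months
Acceptance of responsibility reduction: 30% of 246 months = 73 months (rounded down)
After reduction: 246 − 73 = 173 months
Less pre-trial detention credit: 173 months − 57 months = 116 months
Cap at 206 months: 116 months is within the cap, no reduction.
Minimum 96 months: 116 months meets the minimum, no increase.

116 months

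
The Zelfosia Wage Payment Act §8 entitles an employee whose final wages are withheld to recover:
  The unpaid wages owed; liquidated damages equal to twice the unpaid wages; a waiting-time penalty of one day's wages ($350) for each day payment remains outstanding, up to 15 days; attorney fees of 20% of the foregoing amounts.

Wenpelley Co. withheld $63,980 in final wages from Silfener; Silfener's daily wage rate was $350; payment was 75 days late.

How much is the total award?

Doubled: 2 × $63,980 = $127,960
Penalty days: min(75, 15) = 15
Waiting-time penalty: 15 × $350 = $5,250
Subtotal: $63,980 + $127,960 + $5,250 = $197,190
Attorney fees: 20% of $197,190 = $39,438
Total award: $197,190 + $39,438 = $236,628

Total award: $236,628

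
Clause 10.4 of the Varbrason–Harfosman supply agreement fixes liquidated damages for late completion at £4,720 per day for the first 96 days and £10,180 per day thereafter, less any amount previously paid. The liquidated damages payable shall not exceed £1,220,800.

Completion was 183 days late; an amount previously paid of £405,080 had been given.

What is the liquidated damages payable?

£933,700

First 96 days: 96 × £4,720 = £453,120
Remaining days: (183 − 96) × £10,180 = £885,660
Accrued per-day damages: £453,120 + £885,660 = £1,338,780
Less amount previously paid: £1,338,780 − £405,080 = £933,700
Cap at £1,220,800: £933,700 is within the cap, no reduction.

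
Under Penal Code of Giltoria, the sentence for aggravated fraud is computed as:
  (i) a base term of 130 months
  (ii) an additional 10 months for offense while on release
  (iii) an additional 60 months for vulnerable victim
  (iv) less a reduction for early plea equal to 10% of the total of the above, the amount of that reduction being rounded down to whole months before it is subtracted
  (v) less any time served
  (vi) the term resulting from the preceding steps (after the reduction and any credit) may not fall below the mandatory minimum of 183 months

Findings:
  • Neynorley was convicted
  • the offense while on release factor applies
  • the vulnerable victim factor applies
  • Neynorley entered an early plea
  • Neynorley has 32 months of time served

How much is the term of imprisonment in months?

Offense while on release enhancement: +10 months
Vulnerable victim enhancement: +60 months
Adjusted term: 130 months + 10 months + 60 months = 200 months
Early plea reduction: 10% of 200 months = 20 months (rounded down)
After reduction: 200 − 20 = 180 months
Less time served: 180 months − 32 months = 148 months
Minimum 183 months: 148 months is below the minimum → 183 months

183 months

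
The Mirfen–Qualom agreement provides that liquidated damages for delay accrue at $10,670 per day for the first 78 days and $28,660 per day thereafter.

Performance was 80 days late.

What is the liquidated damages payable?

First 78 days: 78 × $10,670 = $832,260
Remaining days: (80 − 78) × $28,660 = $57,320
Accrued per-day damages: $832,260 + $57,320 = $889,580

$889,580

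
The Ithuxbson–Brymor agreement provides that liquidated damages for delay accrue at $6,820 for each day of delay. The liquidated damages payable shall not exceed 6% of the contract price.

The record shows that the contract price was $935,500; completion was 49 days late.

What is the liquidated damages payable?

Per-day damages: 49 × $6,820 = $334,180
Cap: 6% of $935,500 = $56,130
Cap at $56,130: $334,180 exceeds the cap → $56,130

$56,130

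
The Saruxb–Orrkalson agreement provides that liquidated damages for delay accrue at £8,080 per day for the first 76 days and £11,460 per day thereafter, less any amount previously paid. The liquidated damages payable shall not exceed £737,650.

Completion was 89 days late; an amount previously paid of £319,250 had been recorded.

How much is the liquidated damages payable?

First 76 days: 76 × £8,080 = £614,080
Remaining days: (89 − 76) × £11,460 = £148,980
Accrued per-day damages: £614,080 + £148,980 = £763,060
Less amount previously paid: £763,060 − £319,250 = £443,810
Cap at £737,650: £443,810 is within the cap, no reduction.

£443,810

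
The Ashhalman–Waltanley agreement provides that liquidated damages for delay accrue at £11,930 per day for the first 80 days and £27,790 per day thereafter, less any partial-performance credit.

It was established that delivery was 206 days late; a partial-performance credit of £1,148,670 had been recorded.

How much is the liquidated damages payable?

First 80 days: 80 × £11,930 = £954,400
Remaining days: (206 − 80) × £27,790 = £3,501,540
Accrued per-day damages: £954,400 + £3,501,540 = £4,455,940
Less partial-performance credit: £4,455,940 − £1,148,670 = £3,307,270

£3,307,270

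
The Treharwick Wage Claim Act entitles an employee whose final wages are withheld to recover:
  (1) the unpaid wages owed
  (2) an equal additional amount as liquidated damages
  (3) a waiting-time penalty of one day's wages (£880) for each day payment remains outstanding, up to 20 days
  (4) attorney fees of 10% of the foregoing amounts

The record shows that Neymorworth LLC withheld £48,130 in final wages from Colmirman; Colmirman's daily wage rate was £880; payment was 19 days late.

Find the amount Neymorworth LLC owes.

Liquidated damages (equal amount): £48,130
Penalty days: min(19, 20) = 19
Waiting-time penalty: 19 × £880 = £16,720
Subtotal: £48,130 + £48,130 + £16,720 = £112,980
Attorney fees: 10% of £112,980 = £11,298
Total award: £112,980 + £11,298 = £124,278

£124,278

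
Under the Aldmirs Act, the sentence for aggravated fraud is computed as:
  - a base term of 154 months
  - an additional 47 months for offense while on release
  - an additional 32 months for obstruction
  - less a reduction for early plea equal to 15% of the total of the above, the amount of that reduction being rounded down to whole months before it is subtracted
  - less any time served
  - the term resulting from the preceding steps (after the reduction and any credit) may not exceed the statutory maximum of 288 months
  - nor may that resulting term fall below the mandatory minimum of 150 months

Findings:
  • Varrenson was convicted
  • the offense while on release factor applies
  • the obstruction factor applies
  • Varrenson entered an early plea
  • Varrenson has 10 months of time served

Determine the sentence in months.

189 months

Offense while on release enhancement: +47 months
Obstruction enhancement: +32 months
Adjusted term: 154 months + 47 months + 32 months = 233 months
Early plea reduction: 15% of 233 months = 34 months (rounded down)
After reduction: 233 − 34 = 199 months
Less time served: 199 months − 10 months = 189 months
Cap at 288 months: 189 months is within the cap, no reduction.
Minimum 150 months: 189 months meets the minimum, no increase.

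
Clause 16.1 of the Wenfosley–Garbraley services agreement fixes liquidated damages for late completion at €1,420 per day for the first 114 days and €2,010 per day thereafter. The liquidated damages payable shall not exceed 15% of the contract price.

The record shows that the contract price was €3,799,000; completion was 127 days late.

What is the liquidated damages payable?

First 114 days: 114 × €1,420 = €161,880
Remaining days: (127 − 114) × €2,010 = €26,130
Accrued per-day damages: €161,880 + €26,130 = €188,010
Cap: 15% of €3,799,000 = €569,850
Cap at €569,850: €188,010 is within the cap, no reduction.

€188,010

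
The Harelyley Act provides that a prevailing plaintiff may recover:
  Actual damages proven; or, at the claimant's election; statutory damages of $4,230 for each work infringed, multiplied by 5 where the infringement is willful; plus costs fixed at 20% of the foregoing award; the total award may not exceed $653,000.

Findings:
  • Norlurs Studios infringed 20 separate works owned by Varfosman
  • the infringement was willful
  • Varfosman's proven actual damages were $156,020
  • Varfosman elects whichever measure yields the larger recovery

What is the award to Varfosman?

Statutory damages: 20 × $4,230 = $84,600
Multiplied by 5: 5 × $84,600 = $423,000
Greater of actual damages ($156,020) or enhanced statutory damages ($423,000): $423,000
Costs: 20% of $423,000 = $84,600
Award plus costs: $423,000 + $84,600 = $507,600
Cap at $653,000: $507,600 is within the cap, no reduction.

$507,600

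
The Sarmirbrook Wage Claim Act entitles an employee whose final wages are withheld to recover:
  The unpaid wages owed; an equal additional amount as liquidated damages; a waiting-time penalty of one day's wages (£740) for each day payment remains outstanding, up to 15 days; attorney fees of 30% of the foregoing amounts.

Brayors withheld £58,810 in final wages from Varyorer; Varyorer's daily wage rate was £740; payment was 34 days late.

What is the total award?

Liquidated damages (equal amount): £58,810
Penalty days: min(34, 15) = 15
Waiting-time penalty: 15 × £740 = £11,100
Subtotal: £58,810 + £58,810 + £11,100 = £128,720
Attorney fees: 30% of £128,720 = £38,616
Total award: £128,720 + £38,616 = £167,336

£167,336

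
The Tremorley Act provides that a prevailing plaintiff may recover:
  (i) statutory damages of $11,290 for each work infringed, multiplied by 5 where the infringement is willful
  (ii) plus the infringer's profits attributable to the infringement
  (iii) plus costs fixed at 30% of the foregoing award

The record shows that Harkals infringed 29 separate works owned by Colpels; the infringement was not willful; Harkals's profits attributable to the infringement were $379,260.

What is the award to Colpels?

$918,671

Statutory damages: 29 × $11,290 = $327,410
Infringement not willful: no ×5 enhancement.
Combined award: $327,410 + $379,260 = $706,670
Costs: 30% of $706,670 = $212,001
Award plus costs: $706,670 + $212,001 = $918,671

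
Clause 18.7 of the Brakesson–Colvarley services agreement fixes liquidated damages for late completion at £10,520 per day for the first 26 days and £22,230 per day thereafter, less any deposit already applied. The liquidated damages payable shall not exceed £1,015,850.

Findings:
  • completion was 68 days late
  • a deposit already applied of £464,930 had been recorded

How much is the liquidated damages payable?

First 26 days: 26 × £10,520 = £273,520
Remaining days: (68 − 26) × £22,230 = £933,660
Accrued per-day damages: £273,520 + £933,660 = £1,207,180
Less deposit already applied: £1,207,180 − £464,930 = £742,250
Cap at £1,015,850: £742,250 is within the cap, no reduction.

£742,250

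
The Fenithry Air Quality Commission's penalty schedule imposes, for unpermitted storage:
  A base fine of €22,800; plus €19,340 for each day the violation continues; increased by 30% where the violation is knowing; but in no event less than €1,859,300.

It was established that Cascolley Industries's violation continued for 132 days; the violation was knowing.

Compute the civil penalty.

Per-day component: 132 × €19,340 = €2,552,880
Base plus per-day: €22,800 + €2,552,880 = €2,575,680
Enhancement: 30% of €2,575,680 = €772,704
Enhanced fine: €2,575,680 + €772,704 = €3,348,384
Minimum €1,859,300: €3,348,384 meets the minimum, no increase.

Civil penalty: €3,348,384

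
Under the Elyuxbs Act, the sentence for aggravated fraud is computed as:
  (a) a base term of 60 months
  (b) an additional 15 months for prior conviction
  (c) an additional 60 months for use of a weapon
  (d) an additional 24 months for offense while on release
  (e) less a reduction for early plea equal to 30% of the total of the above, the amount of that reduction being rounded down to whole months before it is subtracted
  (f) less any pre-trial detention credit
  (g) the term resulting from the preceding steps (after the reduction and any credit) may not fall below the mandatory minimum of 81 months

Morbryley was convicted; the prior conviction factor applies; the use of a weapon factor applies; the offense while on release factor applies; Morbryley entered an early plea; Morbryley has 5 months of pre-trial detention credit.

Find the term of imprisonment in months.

107 months

Prior conviction enhancement: +15 months
Use of a weapon enhancement: +60 months
Offense while on release enhancement: +24 months
Adjusted term: 60 months + 15 months + 60 months + 24 months = 159 months
Early plea reduction: 30% of 159 months = 47 months (rounded down)
After reduction: 159 − 47 = 112 months
Less pre-trial detention credit: 112 months − 5 months = 107 months
Minimum 81 months: 107 months meets the minimum, no increase.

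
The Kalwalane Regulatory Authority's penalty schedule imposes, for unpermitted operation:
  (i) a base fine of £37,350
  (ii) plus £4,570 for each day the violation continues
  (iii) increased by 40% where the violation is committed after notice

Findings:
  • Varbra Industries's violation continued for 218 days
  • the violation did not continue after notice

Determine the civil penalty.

£1,033,610

Per-day component: 218 × £4,570 = £996,260
Base plus per-day: £37,350 + £996,260 = £1,033,610
The violation did not continue after notice: no 40% increase.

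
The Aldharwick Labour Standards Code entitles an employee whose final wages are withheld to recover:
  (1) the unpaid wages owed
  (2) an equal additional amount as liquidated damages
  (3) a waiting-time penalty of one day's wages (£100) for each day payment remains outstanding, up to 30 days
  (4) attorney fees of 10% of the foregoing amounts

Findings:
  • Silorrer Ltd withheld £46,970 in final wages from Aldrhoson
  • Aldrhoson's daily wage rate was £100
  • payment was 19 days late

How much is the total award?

Liquidated damages (equal amount): £46,970
Penalty days: min(19, 30) = 19
Waiting-time penalty: 19 × £100 = £1,900
Subtotal: £46,970 + £46,970 + £1,900 = £95,840
Attorney fees: 10% of £95,840 = £9,584
Total award: £95,840 + £9,584 = £105,424

£105,424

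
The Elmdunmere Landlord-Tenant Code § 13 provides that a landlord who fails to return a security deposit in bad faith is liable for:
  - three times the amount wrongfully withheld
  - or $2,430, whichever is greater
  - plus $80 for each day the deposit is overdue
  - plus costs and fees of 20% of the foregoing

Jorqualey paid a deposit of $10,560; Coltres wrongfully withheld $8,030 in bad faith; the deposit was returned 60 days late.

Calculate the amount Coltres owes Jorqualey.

Trebled: 3 × $8,030 = $24,090
Minimum $2,430: $24,090 meets the minimum, no increase.
Late-return penalty: 60 × $80 = $4,800
Damages plus late penalty: $24,090 + $4,800 = $28,890
Costs and fees: 20% of $28,890 = $5,778
Total recovery: $28,890 + $5,778 = $34,668

$34,668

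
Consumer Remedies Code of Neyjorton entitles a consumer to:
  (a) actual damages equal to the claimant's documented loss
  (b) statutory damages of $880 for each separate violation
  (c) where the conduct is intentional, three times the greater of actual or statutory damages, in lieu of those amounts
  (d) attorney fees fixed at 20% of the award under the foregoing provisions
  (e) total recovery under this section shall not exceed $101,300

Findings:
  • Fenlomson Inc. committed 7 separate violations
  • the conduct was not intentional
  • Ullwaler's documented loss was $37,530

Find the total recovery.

Statutory damages: 7 × $880 = $6,160
Conduct not intentional: the in-lieu enhancement does not apply.
Actual plus statutory damages: $37,530 + $6,160 = $43,690
Attorney fees: 20% of $43,690 = $8,738
Total before cap: $43,690 + $8,738 = $52,428
Cap at $101,300: $52,428 is within the cap, no reduction.

$52,428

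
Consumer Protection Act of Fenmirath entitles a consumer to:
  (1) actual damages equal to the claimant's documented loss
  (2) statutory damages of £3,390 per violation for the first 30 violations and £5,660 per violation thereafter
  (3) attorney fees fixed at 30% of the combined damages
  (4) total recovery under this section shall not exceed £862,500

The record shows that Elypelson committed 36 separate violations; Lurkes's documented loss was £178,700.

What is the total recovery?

First 30 violations: 30 × £3,390 = £101,700
Remaining violations: (36 − 30) × £5,660 = £33,960
Statutory damages: £101,700 + £33,960 = £135,660
Combined damages: £178,700 + £135,660 = £314,360
Attorney fees: 30% of £314,360 = £94,308
Total before cap: £314,360 + £94,308 = £408,668
Cap at £862,500: £408,668 is within the cap, no reduction.

£408,668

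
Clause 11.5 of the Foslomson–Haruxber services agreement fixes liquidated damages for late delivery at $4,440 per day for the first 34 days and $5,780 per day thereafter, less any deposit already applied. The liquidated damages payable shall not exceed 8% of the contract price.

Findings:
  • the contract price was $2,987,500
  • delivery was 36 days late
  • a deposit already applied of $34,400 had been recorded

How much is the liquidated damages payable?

First 34 days: 34 × $4,440 = $150,960
Remaining days: (36 − 34) × $5,780 = $11,560
Accrued per-day damages: $150,960 + $11,560 = $162,520
Less deposit already applied: $162,520 − $34,400 = $128,120
Cap: 8% of $2,987,500 = $239,000
Cap at $239,000: $128,120 is within the cap, no reduction.

$128,120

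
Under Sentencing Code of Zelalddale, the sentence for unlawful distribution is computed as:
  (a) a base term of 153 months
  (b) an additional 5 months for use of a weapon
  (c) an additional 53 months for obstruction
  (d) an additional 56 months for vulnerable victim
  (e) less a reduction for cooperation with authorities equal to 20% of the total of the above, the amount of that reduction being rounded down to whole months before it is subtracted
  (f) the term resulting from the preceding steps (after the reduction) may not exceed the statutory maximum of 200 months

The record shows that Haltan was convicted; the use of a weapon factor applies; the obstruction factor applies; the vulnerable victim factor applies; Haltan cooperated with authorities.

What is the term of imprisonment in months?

200 months

Use of a weapon enhancement: +5 months
Obstruction enhancement: +53 months
Vulnerable victim enhancement: +56 months
Adjusted term: 153 months + 5 months + 53 months + 56 months = 267 months
Cooperation with authorities reduction: 20% of 267 months = 53 months (rounded down)
After reduction: 267 − 53 = 214 months
Cap at 200 months: 214 months exceeds the cap → 200 months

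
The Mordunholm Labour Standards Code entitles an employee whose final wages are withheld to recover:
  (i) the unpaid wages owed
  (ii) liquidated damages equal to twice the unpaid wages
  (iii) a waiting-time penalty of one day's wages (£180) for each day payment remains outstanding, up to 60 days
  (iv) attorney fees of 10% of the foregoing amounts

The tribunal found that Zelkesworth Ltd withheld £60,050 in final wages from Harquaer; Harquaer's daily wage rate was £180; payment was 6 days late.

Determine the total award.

Doubled: 2 × £60,050 = £120,100
Penalty days: min(6, 60) = 6
Waiting-time penalty: 6 × £180 = £1,080
Subtotal: £60,050 + £120,100 + £1,080 = £181,230
Attorney fees: 10% of £181,230 = £18,123
Total award: £181,230 + £18,123 = £199,353

£199,353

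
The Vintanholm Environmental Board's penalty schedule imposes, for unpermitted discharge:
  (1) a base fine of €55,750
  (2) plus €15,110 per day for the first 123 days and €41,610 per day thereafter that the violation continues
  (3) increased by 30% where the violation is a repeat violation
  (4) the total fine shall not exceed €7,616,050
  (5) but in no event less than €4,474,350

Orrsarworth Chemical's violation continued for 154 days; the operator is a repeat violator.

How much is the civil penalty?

€4,474,350

First 123 days: 123 × €15,110 = €1,858,530
Remaining days: (154 − 123) × €41,610 = €1,289,910
Per-day component: €1,858,530 + €1,289,910 = €3,148,440
Base plus per-day: €55,750 + €3,148,440 = €3,204,190
Enhancement: 30% of €3,204,190 = €961,257
Enhanced fine: €3,204,190 + €961,257 = €4,165,447
Cap at €7,616,050: €4,165,447 is within the cap, no reduction.
Minimum €4,474,350: €4,165,447 is below the minimum → €4,474,350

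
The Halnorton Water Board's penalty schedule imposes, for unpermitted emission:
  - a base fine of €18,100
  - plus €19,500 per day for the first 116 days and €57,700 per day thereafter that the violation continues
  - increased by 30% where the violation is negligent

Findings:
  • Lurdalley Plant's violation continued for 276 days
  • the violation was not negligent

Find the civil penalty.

First 116 days: 116 × €19,500 = €2,262,000
Remaining days: (276 − 116) × €57,700 = €9,232,000
Per-day component: €2,262,000 + €9,232,000 = €11,494,000
Base plus per-day: €18,100 + €11,494,000 = €11,512,100
The violation was not negligent: no 30% increase.

€11,512,100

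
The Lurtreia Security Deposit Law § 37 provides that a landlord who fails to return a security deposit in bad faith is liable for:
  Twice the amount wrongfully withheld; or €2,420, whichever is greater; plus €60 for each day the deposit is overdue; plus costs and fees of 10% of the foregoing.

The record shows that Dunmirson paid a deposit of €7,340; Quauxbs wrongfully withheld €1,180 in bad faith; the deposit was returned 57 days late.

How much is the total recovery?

Recovery: €6,424

Doubled: 2 × €1,180 = €2,360
Minimum €2,420: €2,360 is below the minimum → €2,420
Late-return penalty: 57 × €60 = €3,420
Damages plus late penalty: €2,420 + €3,420 = €5,840
Costs and fees: 10% of €5,840 = €584
Total recovery: €5,840 + €584 = €6,424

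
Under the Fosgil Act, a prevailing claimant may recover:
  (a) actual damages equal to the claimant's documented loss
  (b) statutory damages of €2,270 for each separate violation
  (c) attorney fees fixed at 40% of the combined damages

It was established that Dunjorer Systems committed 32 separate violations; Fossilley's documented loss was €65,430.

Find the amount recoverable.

Statutory damages: 32 × €2,270 = €72,640
Combined damages: €65,430 + €72,640 = €138,070
Attorney fees: 40% of €138,070 = €55,228
Total recovery: €138,070 + €55,228 = €193,298

€193,298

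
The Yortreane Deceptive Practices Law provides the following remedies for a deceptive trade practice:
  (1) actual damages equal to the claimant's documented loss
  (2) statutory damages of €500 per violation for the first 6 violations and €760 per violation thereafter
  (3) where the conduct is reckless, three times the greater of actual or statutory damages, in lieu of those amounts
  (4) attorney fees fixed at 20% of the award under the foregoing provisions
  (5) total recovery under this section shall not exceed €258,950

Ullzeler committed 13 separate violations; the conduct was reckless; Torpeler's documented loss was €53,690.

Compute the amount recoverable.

First 6 violations: 6 × €500 = €3,000
Remaining violations: (13 − 6) × €760 = €5,320
Statutory damages: €3,000 + €5,320 = €8,320
Greater of actual damages (€53,690) or statutory damages (€8,320): €53,690
Trebled: 3 × €53,690 = €161,070
Attorney fees: 20% of €161,070 = €32,214
Total before cap: €161,070 + €32,214 = €193,284
Cap at €258,950: €193,284 is within the cap, no reduction.

€193,284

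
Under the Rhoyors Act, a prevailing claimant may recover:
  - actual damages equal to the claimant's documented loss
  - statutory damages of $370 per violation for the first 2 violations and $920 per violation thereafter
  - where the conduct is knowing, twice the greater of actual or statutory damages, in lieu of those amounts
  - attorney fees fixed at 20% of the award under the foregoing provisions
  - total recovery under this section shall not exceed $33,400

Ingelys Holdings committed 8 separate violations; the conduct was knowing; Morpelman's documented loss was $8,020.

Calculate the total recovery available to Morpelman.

First 2 violations: 2 × $370 = $740
Remaining violations: (8 − 2) × $920 = $5,520
Statutory damages: $740 + $5,520 = $6,260
Greater of actual damages ($8,020) or statutory damages ($6,260): $8,020
Doubled: 2 × $8,020 = $16,040
Attorney fees: 20% of $16,040 = $3,208
Total before cap: $16,040 + $3,208 = $19,248
Cap at $33,400: $19,248 is within the cap, no reduction.

$19,248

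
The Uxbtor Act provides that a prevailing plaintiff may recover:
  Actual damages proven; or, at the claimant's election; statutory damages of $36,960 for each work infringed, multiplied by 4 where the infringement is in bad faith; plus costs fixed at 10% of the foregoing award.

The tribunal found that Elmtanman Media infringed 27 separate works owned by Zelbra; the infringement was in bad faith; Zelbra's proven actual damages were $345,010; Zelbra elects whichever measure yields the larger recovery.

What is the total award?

$4,390,848

Statutory damages: 27 × $36,960 = $997,920
Multiplied by 4: 4 × $997,920 = $3,991,680
Greater of actual damages ($345,010) or enhanced statutory damages ($3,991,680): $3,991,680
Costs: 10% of $3,991,680 = $399,168
Award plus costs: $3,991,680 + $399,168 = $4,390,848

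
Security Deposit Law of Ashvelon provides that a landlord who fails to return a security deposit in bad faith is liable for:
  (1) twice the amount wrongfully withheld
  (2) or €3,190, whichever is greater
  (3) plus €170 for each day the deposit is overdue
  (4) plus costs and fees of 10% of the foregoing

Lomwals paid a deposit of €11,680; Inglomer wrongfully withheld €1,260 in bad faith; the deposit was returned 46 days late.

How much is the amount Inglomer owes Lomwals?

Doubled: 2 × €1,260 = €2,520
Minimum €3,190: €2,520 is below the minimum → €3,190
Late-return penalty: 46 × €170 = €7,820
Damages plus late penalty: €3,190 + €7,820 = €11,010
Costs and fees: 10% of €11,010 = €1,101
Total recovery: €11,010 + €1,101 = €12,111

€12,111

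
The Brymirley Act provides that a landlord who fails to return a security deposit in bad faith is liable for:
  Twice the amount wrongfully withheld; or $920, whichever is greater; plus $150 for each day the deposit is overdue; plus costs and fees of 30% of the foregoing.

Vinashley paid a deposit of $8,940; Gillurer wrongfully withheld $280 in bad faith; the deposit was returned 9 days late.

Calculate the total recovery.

Recovery: $2,951

Doubled: 2 × $280 = $560
Minimum $920: $560 is below the minimum → $920
Late-return penalty: 9 × $150 = $1,350
Damages plus late penalty: $920 + $1,350 = $2,270
Costs and fees: 30% of $2,270 = $681
Total recovery: $2,270 + $681 = $2,951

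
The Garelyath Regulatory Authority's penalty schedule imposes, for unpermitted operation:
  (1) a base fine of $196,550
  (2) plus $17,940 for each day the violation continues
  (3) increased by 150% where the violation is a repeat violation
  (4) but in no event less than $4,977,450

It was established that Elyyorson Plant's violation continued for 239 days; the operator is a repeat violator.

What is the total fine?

$11,210,525

Per-day component: 239 × $17,940 = $4,287,660
Base plus per-day: $196,550 + $4,287,660 = $4,484,210
Enhancement: 150% of $4,484,210 = $6,726,315
Enhanced fine: $4,484,210 + $6,726,315 = $11,210,525
Minimum $4,977,450: $11,210,525 meets the minimum, no increase.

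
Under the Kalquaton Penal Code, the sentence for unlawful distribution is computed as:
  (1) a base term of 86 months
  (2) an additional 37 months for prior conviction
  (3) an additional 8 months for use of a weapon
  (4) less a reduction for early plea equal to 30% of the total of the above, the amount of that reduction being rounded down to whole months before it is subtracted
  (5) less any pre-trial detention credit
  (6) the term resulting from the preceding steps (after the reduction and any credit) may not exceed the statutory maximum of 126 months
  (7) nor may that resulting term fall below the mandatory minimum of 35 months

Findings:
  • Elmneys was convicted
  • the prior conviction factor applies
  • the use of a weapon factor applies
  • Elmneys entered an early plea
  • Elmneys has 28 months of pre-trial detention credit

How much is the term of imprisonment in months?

Prior conviction enhancement: +37 months
Use of a weapon enhancement: +8 months
Adjusted term: 86 months + 37 months + 8 months = 131 months
Early plea reduction: 30% of 131 months = 39 months (rounded down)
After reduction: 131 − 39 = 92 months
Less pre-trial detention credit: 92 months − 28 months = 64 months
Cap at 126 months: 64 months is within the cap, no reduction.
Minimum 35 months: 64 months meets the minimum, no increase.

Sentence: 64 months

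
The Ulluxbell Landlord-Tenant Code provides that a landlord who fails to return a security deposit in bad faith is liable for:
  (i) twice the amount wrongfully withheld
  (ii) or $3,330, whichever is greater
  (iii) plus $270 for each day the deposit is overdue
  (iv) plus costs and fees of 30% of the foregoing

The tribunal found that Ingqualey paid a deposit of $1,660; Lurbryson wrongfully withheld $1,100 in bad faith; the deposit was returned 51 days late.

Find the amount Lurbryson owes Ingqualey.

Doubled: 2 × $1,100 = $2,200
Minimum $3,330: $2,200 is below the minimum → $3,330
Late-return penalty: 51 × $270 = $13,770
Damages plus late penalty: $3,330 + $13,770 = $17,100
Costs and fees: 30% of $17,100 = $5,130
Total recovery: $17,100 + $5,130 = $22,230

$22,230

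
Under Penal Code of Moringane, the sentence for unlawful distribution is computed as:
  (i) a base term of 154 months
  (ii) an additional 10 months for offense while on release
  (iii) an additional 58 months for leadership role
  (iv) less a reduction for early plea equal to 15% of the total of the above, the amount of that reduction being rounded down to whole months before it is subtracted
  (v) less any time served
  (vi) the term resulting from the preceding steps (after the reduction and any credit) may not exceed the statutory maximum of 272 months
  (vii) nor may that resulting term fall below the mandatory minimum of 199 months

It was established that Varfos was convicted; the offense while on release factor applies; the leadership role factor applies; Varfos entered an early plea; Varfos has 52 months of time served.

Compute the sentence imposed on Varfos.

Offense while on release enhancement: +10 months
Leadership role enhancement: +58 months
Adjusted term: 154 months + 10 months + 58 months = 222 months
Early plea reduction: 15% of 222 months = 33 months (rounded down)
After reduction: 222 − 33 = 189 months
Less time served: 189 months − 52 months = 137 months
Cap at 272 months: 137 months is within the cap, no reduction.
Minimum 199 months: 137 months is below the minimum → 199 months

199 months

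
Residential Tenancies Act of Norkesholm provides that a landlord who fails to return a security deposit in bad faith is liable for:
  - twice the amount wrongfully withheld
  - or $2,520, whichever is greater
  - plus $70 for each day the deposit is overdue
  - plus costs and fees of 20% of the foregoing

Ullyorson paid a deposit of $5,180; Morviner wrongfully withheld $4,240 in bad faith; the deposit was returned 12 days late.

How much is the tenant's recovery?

Doubled: 2 × $4,240 = $8,480
Minimum $2,520: $8,480 meets the minimum, no increase.
Late-return penalty: 12 × $70 = $840
Damages plus late penalty: $8,480 + $840 = $9,320
Costs and fees: 20% of $9,320 = $1,864
Total recovery: $9,320 + $1,864 = $11,184

Recovery: $11,184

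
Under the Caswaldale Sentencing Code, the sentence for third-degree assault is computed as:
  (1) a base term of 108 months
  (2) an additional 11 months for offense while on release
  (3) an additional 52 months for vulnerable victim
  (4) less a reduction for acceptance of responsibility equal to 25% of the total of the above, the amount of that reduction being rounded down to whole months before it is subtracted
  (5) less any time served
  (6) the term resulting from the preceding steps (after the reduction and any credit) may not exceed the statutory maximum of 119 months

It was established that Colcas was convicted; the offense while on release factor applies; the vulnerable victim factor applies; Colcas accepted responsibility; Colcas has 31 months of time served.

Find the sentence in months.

Sentence: 98 months

Offense while on release enhancement: +11 months
Vulnerable victim enhancement: +52 months
Adjusted term: 108 months + 11 months + 52 months = 171 months
Acceptance of responsibility reduction: 25% of 171 months = 42 months (rounded down)
After reduction: 171 − 42 = 129 months
Less time served: 129 months − 31 months = 98 months
Cap at 119 months: 98 months is within the cap, no reduction.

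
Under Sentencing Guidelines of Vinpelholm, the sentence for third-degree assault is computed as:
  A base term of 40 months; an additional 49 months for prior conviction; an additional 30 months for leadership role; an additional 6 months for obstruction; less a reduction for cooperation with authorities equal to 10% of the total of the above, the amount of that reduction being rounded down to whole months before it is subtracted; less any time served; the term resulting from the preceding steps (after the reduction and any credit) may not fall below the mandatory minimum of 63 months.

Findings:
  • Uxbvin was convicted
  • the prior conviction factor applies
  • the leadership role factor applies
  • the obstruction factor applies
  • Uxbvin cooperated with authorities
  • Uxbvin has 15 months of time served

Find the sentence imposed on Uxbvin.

98 months

Prior conviction enhancement: +49 months
Leadership role enhancement: +30 months
Obstruction enhancement: +6 months
Adjusted term: 40 months + 49 months + 30 months + 6 months = 125 months
Cooperation with authorities reduction: 10% of 125 months = 12 months (rounded down)
After reduction: 125 − 12 = 113 months
Less time served: 113 months − 15 months = 98 months
Minimum 63 months: 98 months meets the minimum, no increase.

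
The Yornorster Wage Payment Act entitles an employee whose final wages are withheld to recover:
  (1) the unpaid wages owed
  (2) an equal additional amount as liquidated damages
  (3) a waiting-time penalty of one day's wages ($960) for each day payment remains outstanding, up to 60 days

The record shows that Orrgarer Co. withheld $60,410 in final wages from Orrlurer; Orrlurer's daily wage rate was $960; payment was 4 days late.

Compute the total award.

Total award: $124,660

Liquidated damages (equal amount): $60,410
Penalty days: min(4, 60) = 4
Waiting-time penalty: 4 × $960 = $3,840
Total award: $60,410 + $60,410 + $3,840 = $124,660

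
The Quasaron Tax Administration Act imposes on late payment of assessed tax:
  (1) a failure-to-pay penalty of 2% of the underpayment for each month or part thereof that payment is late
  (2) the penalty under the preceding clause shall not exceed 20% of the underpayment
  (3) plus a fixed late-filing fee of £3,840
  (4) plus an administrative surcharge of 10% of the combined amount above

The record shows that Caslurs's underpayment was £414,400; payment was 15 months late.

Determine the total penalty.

Accrued rate: 2% × 15 = 30%, capped at 20% → 20%
Failure-to-pay penalty: 20% of £414,400 = £82,880
Penalty before surcharge: £82,880 + £3,840 = £86,720
Administrative surcharge: 10% of £86,720 = £8,672
Total penalty: £86,720 + £8,672 = £95,392

£95,392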